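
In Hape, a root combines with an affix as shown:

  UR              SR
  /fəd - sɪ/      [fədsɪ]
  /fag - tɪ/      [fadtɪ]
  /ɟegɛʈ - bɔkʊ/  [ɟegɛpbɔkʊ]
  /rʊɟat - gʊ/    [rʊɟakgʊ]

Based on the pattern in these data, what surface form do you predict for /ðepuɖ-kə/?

[ðepugkə]

The data show regressive place assimilation: /g/ → [d] before /t/; /ʈ/ → [p] before /b/; /t/ → [k] before /g/. In each pair only place changes, matching the following consonant, while manner and voice stay constant.
Nothing changes in [fədsɪ]: there the adjacent consonants already agree in place (/d/ and /s/ are both alveolar), so this form is consistent with the same rule.
/ɖ/ is a voiced retroflex stop. The following trigger /k/ is velar, so /ɖ/ must become velar as well.
Changing only its place to velar gives [g] — the voiced velar stop.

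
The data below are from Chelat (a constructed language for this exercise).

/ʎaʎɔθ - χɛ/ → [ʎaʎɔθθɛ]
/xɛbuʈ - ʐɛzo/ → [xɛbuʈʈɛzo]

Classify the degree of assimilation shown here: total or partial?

total assimilation

The segment that alternates is /ʐ/, which surfaces as [ʈ] when adjacent to /ʈ/.
The output [ʈ] is identical to the trigger /ʈ/ — every feature (place, manner, voicing) has been copied — so this is total assimilation.
The other form behaves the same way: /χ/ → [θ] after /θ/ — in each case the output is a copy of the preceding consonant.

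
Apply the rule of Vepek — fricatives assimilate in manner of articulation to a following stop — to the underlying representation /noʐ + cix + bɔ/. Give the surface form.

/ʐ/ is a voiced retroflex fricative. The following trigger /c/ is a stop, so /ʐ/ must become a stop as well.
A voiced retroflex stop is [ɖ], so the surface segment is [ɖ].
The same rule applies at the second boundary: /x/ → [k] next to /b/.

[noɖcikbɔ]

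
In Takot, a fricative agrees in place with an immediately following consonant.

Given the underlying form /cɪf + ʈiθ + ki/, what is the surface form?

The rule targets /f/ (voiceless labiodental fricative), which sits before the trigger /ʈ/ (retroflex).
Changing only its place to retroflex gives [ʂ] — the voiceless retroflex fricative.
The same rule applies at the second boundary: /θ/ → [x] next to /k/.

[cɪʂʈixki]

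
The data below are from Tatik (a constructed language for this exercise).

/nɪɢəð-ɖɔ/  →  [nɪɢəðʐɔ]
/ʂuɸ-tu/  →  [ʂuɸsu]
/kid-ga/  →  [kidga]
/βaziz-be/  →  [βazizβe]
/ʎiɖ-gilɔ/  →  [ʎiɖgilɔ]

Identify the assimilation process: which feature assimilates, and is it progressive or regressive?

progressive manner assimilation

Comparing underlying and surface forms, /ɖ/ → [ʐ] is the alternation; the neighbouring /ð/ is constant.
/ɖ/ is a stop while /ð/ is a fricative; the output [ʐ] is a fricative, matching the trigger — so the feature that spreads is manner.
Place and voice are unchanged, so the assimilation is partial, not total.
Checking the remaining alternations: /t/ → [s] after /ɸ/ (stop → fricative, matching a fricative); /b/ → [β] after /z/ (stop → fricative, matching a fricative) — only manner changes, and always toward the preceding segment.
Nothing changes in [kidga], [ʎiɖgilɔ]: there the adjacent consonants already agree in manner (/g/ and /d/ are both stops; /g/ and /ɖ/ are both stops), so these forms are consistent with the same rule.
Since the segment that changes follows the conditioning segment, the assimilation is progressive.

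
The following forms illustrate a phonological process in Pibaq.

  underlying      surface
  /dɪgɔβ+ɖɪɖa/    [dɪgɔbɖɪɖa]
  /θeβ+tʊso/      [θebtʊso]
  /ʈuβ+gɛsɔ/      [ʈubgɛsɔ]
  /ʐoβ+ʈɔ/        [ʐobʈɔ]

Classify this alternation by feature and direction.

regressive manner assimilation

Underlying /β/ is realised as [b] next to /ɖ/; /ɖ/ itself does not change.
The change fricative → stop matches the manner of the following /ɖ/, identifying this as manner assimilation.
Place and voice are unchanged, so the assimilation is partial, not total.
The same holds elsewhere in the data: /β/ → [b] before /t/ (fricative → stop, matching a stop); /β/ → [b] before /g/ (fricative → stop, matching a stop); /β/ → [b] before /ʈ/ (fricative → stop, matching a stop) — only manner changes, and always toward the following segment.
The trigger is the following segment, so the direction is regressive (anticipatory).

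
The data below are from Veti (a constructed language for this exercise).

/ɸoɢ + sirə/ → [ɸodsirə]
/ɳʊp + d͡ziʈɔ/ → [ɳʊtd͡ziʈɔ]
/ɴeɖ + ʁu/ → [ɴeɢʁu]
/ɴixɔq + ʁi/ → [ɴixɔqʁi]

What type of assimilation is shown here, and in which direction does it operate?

Underlying /ɢ/ is realised as [d] next to /s/; /s/ itself does not change.
The change uvular → alveolar matches the place of the following /s/, identifying this as place assimilation.
Manner and voice are unchanged, so the assimilation is partial, not total.
The other alternating forms pattern the same way: /p/ → [t] before /d͡z/ (bilabial → alveolar, matching alveolar); /ɖ/ → [ɢ] before /ʁ/ (retroflex → uvular, matching uvular) — only place changes, and always toward the following segment.
Nothing changes in [ɴixɔqʁi]: there the adjacent consonants already agree in place (/q/ and /ʁ/ are both uvular), so this form is consistent with the same rule.
The trigger is the following segment, so the direction is regressive (anticipatory).

regressive place assimilation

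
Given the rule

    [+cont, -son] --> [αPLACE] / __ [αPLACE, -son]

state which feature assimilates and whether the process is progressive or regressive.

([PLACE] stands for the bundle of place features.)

regressive place assimilation

The rule copies the place features (abbreviated [PLACE]) from the environment onto the target, so the assimilating feature is place.
Since the environment is written after the underscore, the trigger follows the target; the direction is regressive.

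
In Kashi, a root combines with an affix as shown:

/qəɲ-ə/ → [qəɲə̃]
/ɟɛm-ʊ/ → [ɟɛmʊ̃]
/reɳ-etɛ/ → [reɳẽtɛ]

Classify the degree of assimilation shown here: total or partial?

The vowel /ə/ surfaces as nasalised [ə̃] next to the preceding nasal /ɲ/ — it has acquired the [+nasal] feature of its neighbour.
Likewise in the remaining data: /ʊ/ → [ʊ̃] after /m/; /e/ → [ẽ] after /ɳ/ — each time a vowel is nasalised next to a preceding nasal.

partial assimilation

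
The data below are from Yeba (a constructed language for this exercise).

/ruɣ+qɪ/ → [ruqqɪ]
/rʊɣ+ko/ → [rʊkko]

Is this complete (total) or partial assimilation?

total assimilation

The segment that alternates is /ɣ/, which surfaces as [q] when adjacent to /q/.
The output [q] is identical to the trigger /q/ — every feature (place, manner, voicing) has been copied — so this is total assimilation.
The remaining alternation confirms this: /ɣ/ → [k] before /k/ — in each case the output is a copy of the following consonant.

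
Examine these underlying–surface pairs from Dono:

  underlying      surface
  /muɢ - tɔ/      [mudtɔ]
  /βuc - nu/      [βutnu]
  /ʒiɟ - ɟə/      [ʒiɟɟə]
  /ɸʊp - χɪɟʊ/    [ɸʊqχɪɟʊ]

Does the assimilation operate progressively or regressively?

regressive

The segment that alternates is /ɢ/, which surfaces as [d] when adjacent to /t/.
The change uvular → alveolar matches the place of the following /t/, identifying this as place assimilation.
Checking the remaining alternations: /c/ → [t] before /n/ (palatal → alveolar, matching alveolar); /p/ → [q] before /χ/ (bilabial → uvular, matching uvular) — only place changes, and always toward the following segment.
No alternation appears in [ʒiɟɟə]: there the adjacent consonants already agree in place (/ɟ/ and /ɟ/ are both palatal), so this form is consistent with the same rule.
Since the segment that changes precedes the conditioning segment, the assimilation is regressive.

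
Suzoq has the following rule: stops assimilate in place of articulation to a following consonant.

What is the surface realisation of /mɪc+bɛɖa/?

The rule targets /c/ (voiceless palatal stop), which sits before the trigger /b/ (bilabial).
The voiceless bilabial stop is [p], so /c/ → [p].

[mɪpbɛɖa]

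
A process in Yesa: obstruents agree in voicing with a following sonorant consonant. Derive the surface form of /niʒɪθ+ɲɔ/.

[niʒɪðɲɔ]

The rule targets /θ/ (voiceless dental fricative), which sits before the trigger /ɲ/ (voiced).
Changing only its voicing to voiced gives [ð] — the voiced dental fricative.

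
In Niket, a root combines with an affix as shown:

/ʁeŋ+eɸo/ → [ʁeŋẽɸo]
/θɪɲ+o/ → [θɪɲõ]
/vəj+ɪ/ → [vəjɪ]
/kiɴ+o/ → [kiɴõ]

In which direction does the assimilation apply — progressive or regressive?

progressive

The vowel /e/ surfaces as nasalised [ẽ] next to the preceding nasal /ŋ/ — it has acquired the [+nasal] feature of its neighbour.
Likewise in the remaining data: /o/ → [õ] after /ɲ/; /o/ → [õ] after /ɴ/ — each time a vowel is nasalised next to a preceding nasal.
No change occurs in [vəjɪ] because the vowel at the boundary is adjacent to an oral consonant, not a nasal (/ɪ/ next to /j/).
Because the conditioning nasal is to the left of the vowel that changes, the process is progressive (perseverative).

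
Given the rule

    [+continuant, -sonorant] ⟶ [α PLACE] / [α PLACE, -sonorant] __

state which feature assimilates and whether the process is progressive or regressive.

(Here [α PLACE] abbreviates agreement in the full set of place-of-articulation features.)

The rule copies the place features (abbreviated [PLACE]) from the environment onto the target, so the assimilating feature is place.
Since the environment is written before the underscore, the trigger precedes the target; the direction is progressive.

progressive place assimilation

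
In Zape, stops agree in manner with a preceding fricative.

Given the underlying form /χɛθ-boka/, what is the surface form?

[χɛθβoka]

/b/ is a voiced bilabial stop. The preceding trigger /θ/ is a fricative, so /b/ must become a fricative as well.
Changing only its manner to fricative gives [β] — the voiced bilabial fricative.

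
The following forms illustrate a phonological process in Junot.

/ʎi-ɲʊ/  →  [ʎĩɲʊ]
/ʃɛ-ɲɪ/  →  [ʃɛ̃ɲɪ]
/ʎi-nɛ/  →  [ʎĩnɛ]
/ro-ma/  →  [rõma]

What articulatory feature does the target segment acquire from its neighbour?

The vowel /i/ surfaces as nasalised [ĩ] next to the following nasal /ɲ/ — it has acquired the [+nasal] feature of its neighbour.
The other forms show the same pattern: /ɛ/ → [ɛ̃] before /ɲ/; /i/ → [ĩ] before /n/; /o/ → [õ] before /m/ — each time a vowel is nasalised next to a following nasal.

nasality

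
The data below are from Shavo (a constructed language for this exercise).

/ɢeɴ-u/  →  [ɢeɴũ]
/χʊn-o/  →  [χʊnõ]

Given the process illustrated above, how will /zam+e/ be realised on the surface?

The data show progressive nasality assimilation (vowel nasalisation): /u/ → [ũ] after /ɴ/; /o/ → [õ] after /n/ — a vowel is nasalised by an immediately preceding nasal consonant.
The vowel /e/ is adjacent to the preceding nasal /m/, so it acquires [+nasal] and surfaces as [ẽ].

[zamẽ]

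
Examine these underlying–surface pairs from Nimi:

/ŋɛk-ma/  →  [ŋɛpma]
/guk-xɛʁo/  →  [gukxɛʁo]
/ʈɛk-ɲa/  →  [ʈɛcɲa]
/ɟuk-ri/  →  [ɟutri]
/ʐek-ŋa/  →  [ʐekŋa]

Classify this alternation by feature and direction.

regressive place assimilation

Comparing underlying and surface forms, /k/ → [p] is the alternation; the neighbouring /m/ is constant.
The change velar → bilabial matches the place of the following /m/, identifying this as place assimilation.
Manner and voice are unchanged, so the assimilation is partial, not total.
The same holds elsewhere in the data: /k/ → [c] before /ɲ/ (velar → palatal, matching palatal); /k/ → [t] before /r/ (velar → alveolar, matching alveolar) — only place changes, and always toward the following segment.
Nothing changes in [gukxɛʁo], [ʐekŋa]: there the adjacent consonants already agree in place (/k/ and /x/ are both velar; /k/ and /ŋ/ are both velar), so these forms are consistent with the same rule.
The trigger is the following segment, so the direction is regressive (anticipatory).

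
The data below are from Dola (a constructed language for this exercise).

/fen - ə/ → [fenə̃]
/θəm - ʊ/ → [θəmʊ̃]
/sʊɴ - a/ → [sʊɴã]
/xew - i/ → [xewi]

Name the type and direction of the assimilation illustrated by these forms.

The vowel /ə/ surfaces as nasalised [ə̃] next to the preceding nasal /n/ — it has acquired the [+nasal] feature of its neighbour.
The other forms show the same pattern: /ʊ/ → [ʊ̃] after /m/; /a/ → [ã] after /ɴ/ — each time a vowel is nasalised next to a preceding nasal.
No change occurs in [xewi] because the vowel at the boundary is adjacent to an oral consonant, not a nasal (/i/ next to /w/).
Because the conditioning nasal is to the left of the vowel that changes, the process is progressive (perseverative).

progressive nasality assimilation (vowel nasalisation)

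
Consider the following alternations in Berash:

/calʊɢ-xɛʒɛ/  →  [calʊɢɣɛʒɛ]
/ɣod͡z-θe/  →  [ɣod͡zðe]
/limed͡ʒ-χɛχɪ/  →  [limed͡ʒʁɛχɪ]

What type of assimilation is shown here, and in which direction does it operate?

progressive voicing assimilation

The segment that alternates is /x/, which surfaces as [ɣ] when adjacent to /ɢ/.
The change voiceless → voiced matches the voicing of the preceding /ɢ/, identifying this as voicing assimilation.
Place and manner are unchanged, so the assimilation is partial, not total.
Checking the remaining alternations: /θ/ → [ð] after /d͡z/ (voiceless → voiced, matching voiced); /χ/ → [ʁ] after /d͡ʒ/ (voiceless → voiced, matching voiced) — only voicing changes, and always toward the preceding segment.
The trigger is the preceding segment, so the direction is progressive (perseverative).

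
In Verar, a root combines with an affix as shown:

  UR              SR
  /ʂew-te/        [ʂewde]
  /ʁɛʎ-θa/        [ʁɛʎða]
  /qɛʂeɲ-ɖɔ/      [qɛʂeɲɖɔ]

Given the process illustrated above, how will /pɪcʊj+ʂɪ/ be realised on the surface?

[pɪcʊjʐɪ]

The data show progressive voicing assimilation: /t/ → [d] after /w/; /θ/ → [ð] after /ʎ/. In each pair only voicing changes, matching the preceding consonant, while place and manner stay constant.
Nothing changes in [qɛʂeɲɖɔ]: there the adjacent consonants already agree in voicing (/ɖ/ and /ɲ/ are both voiced), so this form is consistent with the same rule.
/ʂ/ is a voiceless retroflex fricative. The preceding trigger /j/ is voiced, so /ʂ/ must become voiced as well.
The voiced retroflex fricative is [ʐ], so /ʂ/ → [ʐ].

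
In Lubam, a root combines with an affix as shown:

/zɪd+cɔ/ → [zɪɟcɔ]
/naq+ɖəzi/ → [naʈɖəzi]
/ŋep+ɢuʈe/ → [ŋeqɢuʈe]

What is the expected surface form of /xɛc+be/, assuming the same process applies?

The data show regressive place assimilation: /d/ → [ɟ] before /c/; /q/ → [ʈ] before /ɖ/; /p/ → [q] before /ɢ/. In each pair only place changes, matching the following consonant, while manner and voice stay constant.
/c/ is a voiceless palatal stop. The following trigger /b/ is bilabial, so /c/ must become bilabial as well.
Changing only its place to bilabial gives [p] — the voiceless bilabial stop.

[xɛpbe]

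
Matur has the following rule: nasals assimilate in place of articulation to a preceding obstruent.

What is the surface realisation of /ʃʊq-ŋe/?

/ŋ/ is a voiced velar nasal. The preceding trigger /q/ is uvular, so /ŋ/ must become uvular as well.
A voiced uvular nasal is [ɴ], so the surface segment is [ɴ].

[ʃʊqɴe]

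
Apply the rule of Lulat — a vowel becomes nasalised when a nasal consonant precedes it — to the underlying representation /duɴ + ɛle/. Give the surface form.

/ɛ/ sits next to the nasal /ɴ/ and is therefore nasalised to [ɛ̃].

[duɴɛ̃le]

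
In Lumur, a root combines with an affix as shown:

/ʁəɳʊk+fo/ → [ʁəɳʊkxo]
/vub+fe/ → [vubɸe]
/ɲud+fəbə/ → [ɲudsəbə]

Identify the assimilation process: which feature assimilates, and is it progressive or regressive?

The segment that alternates is /f/, which surfaces as [x] when adjacent to /k/.
/f/ is labiodental while /k/ is velar; the output [x] is velar, matching the trigger — so the feature that spreads is place.
Manner and voice are unchanged, so the assimilation is partial, not total.
Checking the remaining alternations: /f/ → [ɸ] after /b/ (labiodental → bilabial, matching bilabial); /f/ → [s] after /d/ (labiodental → alveolar, matching alveolar) — only place changes, and always toward the preceding segment.
Since the segment that changes follows the conditioning segment, the assimilation is progressive.

progressive place assimilation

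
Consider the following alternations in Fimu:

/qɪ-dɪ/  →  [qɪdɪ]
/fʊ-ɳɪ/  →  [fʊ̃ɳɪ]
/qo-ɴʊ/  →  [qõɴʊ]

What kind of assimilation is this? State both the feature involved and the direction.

The vowel /ʊ/ surfaces as nasalised [ʊ̃] next to the following nasal /ɳ/ — it has acquired the [+nasal] feature of its neighbour.
The other form shows the same pattern: /o/ → [õ] before /ɴ/ — each time a vowel is nasalised next to a following nasal.
No change occurs in [qɪdɪ] because the vowel at the boundary is adjacent to an oral consonant, not a nasal (/ɪ/ next to /d/).
Because the conditioning nasal is to the right of the vowel that changes, the process is regressive (anticipatory).

regressive nasality assimilation (vowel nasalisation)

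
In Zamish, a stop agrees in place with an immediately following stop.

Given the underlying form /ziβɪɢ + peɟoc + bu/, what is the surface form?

The rule targets /ɢ/ (voiced uvular stop), which sits before the trigger /p/ (bilabial).
A voiced bilabial stop is [b], so the surface segment is [b].
At the second juncture, /c/ likewise becomes [p] adjacent to /b/.

[ziβɪbpeɟopbu]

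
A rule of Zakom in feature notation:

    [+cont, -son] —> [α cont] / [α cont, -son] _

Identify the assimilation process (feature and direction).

progressive manner assimilation

The shared variable α links the value of [cont] on the target to that of the neighbouring obstruent. [cont] distinguishes stops from fricatives — a manner-of-articulation feature — so this is manner assimilation.
The conditioning segment sits to the left of the focus bar, meaning the trigger precedes the segment that changes — progressive assimilation.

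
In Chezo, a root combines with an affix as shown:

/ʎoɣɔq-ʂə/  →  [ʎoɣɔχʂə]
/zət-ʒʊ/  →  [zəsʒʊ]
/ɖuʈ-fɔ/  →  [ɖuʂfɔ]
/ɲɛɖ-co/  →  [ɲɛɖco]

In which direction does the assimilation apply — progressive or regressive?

Comparing underlying and surface forms, /q/ → [χ] is the alternation; the neighbouring /ʂ/ is constant.
The change stop → fricative matches the manner of the following /ʂ/, identifying this as manner assimilation.
Checking the remaining alternations: /t/ → [s] before /ʒ/ (stop → fricative, matching a fricative); /ʈ/ → [ʂ] before /f/ (stop → fricative, matching a fricative) — only manner changes, and always toward the following segment.
No alternation appears in [ɲɛɖco]: there the adjacent consonants already agree in manner (/ɖ/ and /c/ are both stops), so this form is consistent with the same rule.
The trigger is the following segment, so the direction is regressive (anticipatory).

regressive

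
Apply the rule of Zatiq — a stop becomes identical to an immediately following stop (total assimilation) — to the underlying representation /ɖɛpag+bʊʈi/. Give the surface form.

[ɖɛpabbʊʈi]

/g/ is the segment targeted by the rule; it sits immediately before /b/, so it assimilates completely and surfaces as [b].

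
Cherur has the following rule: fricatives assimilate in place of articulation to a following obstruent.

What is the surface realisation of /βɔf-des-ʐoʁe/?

[βɔsdeʂʐoʁe]

The rule targets /f/ (voiceless labiodental fricative), which sits before the trigger /d/ (alveolar).
The voiceless alveolar fricative is [s], so /f/ → [s].
The same rule applies at the second boundary: /s/ → [ʂ] next to /ʐ/.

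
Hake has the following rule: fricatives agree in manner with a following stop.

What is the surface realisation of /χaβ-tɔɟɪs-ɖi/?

The rule targets /β/ (voiced bilabial fricative), which sits before the trigger /t/ (stop).
A voiced bilabial stop is [b], so the surface segment is [b].
At the second juncture, /s/ likewise becomes [t] adjacent to /ɖ/.

[χabtɔɟɪtɖi]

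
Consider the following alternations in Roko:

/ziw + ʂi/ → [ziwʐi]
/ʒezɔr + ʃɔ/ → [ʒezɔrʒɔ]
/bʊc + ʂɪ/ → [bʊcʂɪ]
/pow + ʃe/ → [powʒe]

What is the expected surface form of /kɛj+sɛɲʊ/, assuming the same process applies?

[kɛjzɛɲʊ]

The data show progressive voicing assimilation: /ʂ/ → [ʐ] after /w/; /ʃ/ → [ʒ] after /r/; /ʃ/ → [ʒ] after /w/. In each pair only voicing changes, matching the preceding consonant, while place and manner stay constant.
No alternation appears in [bʊcʂɪ]: there the adjacent consonants already agree in voicing (/ʂ/ and /c/ are both voiceless), so this form is consistent with the same rule.
/s/ is a voiceless alveolar fricative. The preceding trigger /j/ is voiced, so /s/ must become voiced as well.
The voiced alveolar fricative is [z], so /s/ → [z].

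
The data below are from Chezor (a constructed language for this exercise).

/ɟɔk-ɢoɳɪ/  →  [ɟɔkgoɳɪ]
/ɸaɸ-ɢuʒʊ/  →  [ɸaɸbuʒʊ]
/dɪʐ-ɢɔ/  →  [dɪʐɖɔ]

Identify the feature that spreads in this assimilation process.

Underlying /ɢ/ is realised as [g] next to /k/; /k/ itself does not change.
The change uvular → velar matches the place of the preceding /k/, identifying this as place assimilation.
The other alternating forms pattern the same way: /ɢ/ → [b] after /ɸ/ (uvular → bilabial, matching bilabial); /ɢ/ → [ɖ] after /ʐ/ (uvular → retroflex, matching retroflex) — only place changes, and always toward the preceding segment.

place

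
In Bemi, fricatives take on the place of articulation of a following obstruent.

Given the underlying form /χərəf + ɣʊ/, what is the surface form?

[χərəxɣʊ]

The rule targets /f/ (voiceless labiodental fricative), which sits before the trigger /ɣ/ (velar).
Changing only its place to velar gives [x] — the voiceless velar fricative.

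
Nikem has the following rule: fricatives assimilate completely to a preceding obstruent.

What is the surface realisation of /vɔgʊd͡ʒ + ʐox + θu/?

[vɔgʊd͡ʒd͡ʒoxxu]

/ʐ/ is the segment targeted by the rule; it sits immediately after /d͡ʒ/, so it assimilates completely and surfaces as [d͡ʒ].
At the second juncture, /θ/ likewise becomes [x] adjacent to /x/.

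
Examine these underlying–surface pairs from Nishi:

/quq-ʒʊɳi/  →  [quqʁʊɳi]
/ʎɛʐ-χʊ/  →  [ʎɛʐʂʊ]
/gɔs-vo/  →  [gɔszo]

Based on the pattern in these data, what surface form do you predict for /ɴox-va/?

The data show progressive place assimilation: /ʒ/ → [ʁ] after /q/; /χ/ → [ʂ] after /ʐ/; /v/ → [z] after /s/. In each pair only place changes, matching the preceding consonant, while manner and voice stay constant.
/v/ is a voiced labiodental fricative. The preceding trigger /x/ is velar, so /v/ must become velar as well.
The voiced velar fricative is [ɣ], so /v/ → [ɣ].

[ɴoxɣa]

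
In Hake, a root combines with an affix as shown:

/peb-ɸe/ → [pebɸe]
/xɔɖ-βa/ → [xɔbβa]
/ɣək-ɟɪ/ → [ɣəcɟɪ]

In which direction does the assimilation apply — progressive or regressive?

The segment that alternates is /ɖ/, which surfaces as [b] when adjacent to /β/.
/ɖ/ is retroflex while /β/ is bilabial; the output [b] is bilabial, matching the trigger — so the feature that spreads is place.
The same holds elsewhere in the data: /k/ → [c] before /ɟ/ (velar → palatal, matching palatal) — only place changes, and always toward the following segment.
No alternation appears in [pebɸe]: there the adjacent consonants already agree in place (/b/ and /ɸ/ are both bilabial), so this form is consistent with the same rule.
The trigger is the following segment, so the direction is regressive (anticipatory).

regressive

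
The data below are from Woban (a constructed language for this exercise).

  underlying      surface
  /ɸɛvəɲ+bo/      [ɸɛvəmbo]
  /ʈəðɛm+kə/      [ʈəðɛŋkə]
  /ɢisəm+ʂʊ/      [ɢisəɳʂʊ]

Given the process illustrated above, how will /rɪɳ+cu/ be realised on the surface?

The data show regressive place assimilation: /ɲ/ → [m] before /b/; /m/ → [ŋ] before /k/; /m/ → [ɳ] before /ʂ/. In each pair only place changes, matching the following consonant, while manner and voice stay constant.
/ɳ/ is a voiced retroflex nasal. The following trigger /c/ is palatal, so /ɳ/ must become palatal as well.
Changing only its place to palatal gives [ɲ] — the voiced palatal nasal.

[rɪɲcu]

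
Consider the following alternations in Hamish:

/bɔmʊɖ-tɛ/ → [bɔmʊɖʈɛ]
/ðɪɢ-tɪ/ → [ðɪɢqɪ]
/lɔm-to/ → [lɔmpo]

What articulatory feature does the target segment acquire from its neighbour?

Underlying /t/ is realised as [ʈ] next to /ɖ/; /ɖ/ itself does not change.
/t/ is alveolar while /ɖ/ is retroflex; the output [ʈ] is retroflex, matching the trigger — so the feature that spreads is place.
The same holds elsewhere in the data: /t/ → [q] after /ɢ/ (alveolar → uvular, matching uvular); /t/ → [p] after /m/ (alveolar → bilabial, matching bilabial) — only place changes, and always toward the preceding segment.

place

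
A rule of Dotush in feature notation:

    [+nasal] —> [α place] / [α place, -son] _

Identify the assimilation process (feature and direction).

The rule copies the place features (abbreviated [place]) from the environment onto the target, so the assimilating feature is place.
The conditioning segment sits to the left of the focus bar, meaning the trigger precedes the segment that changes — progressive assimilation.

progressive place assimilation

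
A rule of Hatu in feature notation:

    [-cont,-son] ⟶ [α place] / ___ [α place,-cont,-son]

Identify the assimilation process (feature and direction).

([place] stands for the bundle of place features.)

The rule copies the place features (abbreviated [place]) from the environment onto the target, so the assimilating feature is place.
Since the environment is written after the underscore, the trigger follows the target; the direction is regressive.

regressive place assimilation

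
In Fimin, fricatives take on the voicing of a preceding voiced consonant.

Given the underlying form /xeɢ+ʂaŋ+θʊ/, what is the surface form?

[xeɢʐaŋðʊ]

/ʂ/ is a voiceless retroflex fricative. The preceding trigger /ɢ/ is voiced, so /ʂ/ must become voiced as well.
A voiced retroflex fricative is [ʐ], so the surface segment is [ʐ].
At the second juncture, /θ/ likewise becomes [ð] adjacent to /ŋ/.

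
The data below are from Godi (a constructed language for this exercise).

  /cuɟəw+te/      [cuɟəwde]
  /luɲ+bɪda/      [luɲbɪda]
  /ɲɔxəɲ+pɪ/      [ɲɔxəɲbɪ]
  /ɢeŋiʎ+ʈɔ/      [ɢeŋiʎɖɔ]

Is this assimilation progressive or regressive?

The segment that alternates is /t/, which surfaces as [d] when adjacent to /w/.
The change voiceless → voiced matches the voicing of the preceding /w/, identifying this as voicing assimilation.
The other alternating forms pattern the same way: /p/ → [b] after /ɲ/ (voiceless → voiced, matching voiced); /ʈ/ → [ɖ] after /ʎ/ (voiceless → voiced, matching voiced) — only voicing changes, and always toward the preceding segment.
Nothing changes in [luɲbɪda]: there the adjacent consonants already agree in voicing (/b/ and /ɲ/ are both voiced), so this form is consistent with the same rule.
Since the segment that changes follows the conditioning segment, the assimilation is progressive.

progressive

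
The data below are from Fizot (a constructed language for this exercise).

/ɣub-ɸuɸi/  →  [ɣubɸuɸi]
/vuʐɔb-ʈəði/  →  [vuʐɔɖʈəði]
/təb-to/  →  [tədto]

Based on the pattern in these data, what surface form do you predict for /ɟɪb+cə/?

[ɟɪɟcə]

The data show regressive place assimilation: /b/ → [ɖ] before /ʈ/; /b/ → [d] before /t/. In each pair only place changes, matching the following consonant, while manner and voice stay constant.
Nothing changes in [ɣubɸuɸi]: there the adjacent consonants already agree in place (/b/ and /ɸ/ are both bilabial), so this form is consistent with the same rule.
The rule targets /b/ (voiced bilabial stop), which sits before the trigger /c/ (palatal).
The voiced palatal stop is [ɟ], so /b/ → [ɟ].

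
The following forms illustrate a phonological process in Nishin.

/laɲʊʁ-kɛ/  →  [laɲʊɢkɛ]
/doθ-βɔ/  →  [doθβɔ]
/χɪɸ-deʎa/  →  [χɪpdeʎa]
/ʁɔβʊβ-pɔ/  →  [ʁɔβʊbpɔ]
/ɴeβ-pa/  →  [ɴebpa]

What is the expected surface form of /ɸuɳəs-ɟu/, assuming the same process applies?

[ɸuɳətɟu]

The data show regressive manner assimilation: /ʁ/ → [ɢ] before /k/; /ɸ/ → [p] before /d/; /β/ → [b] before /p/. In each pair only manner changes, matching the following consonant, while place and voice stay constant.
No alternation appears in [doθβɔ]: there the adjacent consonants already agree in manner (/θ/ and /β/ are both fricatives), so this form is consistent with the same rule.
/s/ is a voiceless alveolar fricative. The following trigger /ɟ/ is a stop, so /s/ must become a stop as well.
Changing only its manner to stop gives [t] — the voiceless alveolar stop.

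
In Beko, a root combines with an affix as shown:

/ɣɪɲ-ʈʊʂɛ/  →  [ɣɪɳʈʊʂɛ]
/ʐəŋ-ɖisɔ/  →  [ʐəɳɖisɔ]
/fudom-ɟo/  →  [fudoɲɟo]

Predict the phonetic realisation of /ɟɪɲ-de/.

The data show regressive place assimilation: /ɲ/ → [ɳ] before /ʈ/; /ŋ/ → [ɳ] before /ɖ/; /m/ → [ɲ] before /ɟ/. In each pair only place changes, matching the following consonant, while manner and voice stay constant.
The rule targets /ɲ/ (voiced palatal nasal), which sits before the trigger /d/ (alveolar).
Changing only its place to alveolar gives [n] — the voiced alveolar nasal.

[ɟɪnde]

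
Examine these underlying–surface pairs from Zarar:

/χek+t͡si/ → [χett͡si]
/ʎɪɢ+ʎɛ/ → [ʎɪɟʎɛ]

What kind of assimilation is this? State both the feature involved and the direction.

regressive place assimilation

Comparing underlying and surface forms, /k/ → [t] is the alternation; the neighbouring /t͡s/ is constant.
The change velar → alveolar matches the place of the following /t͡s/, identifying this as place assimilation.
Manner and voice are unchanged, so the assimilation is partial, not total.
The same holds elsewhere in the data: /ɢ/ → [ɟ] before /ʎ/ (uvular → palatal, matching palatal) — only place changes, and always toward the following segment.
Since the segment that changes precedes the conditioning segment, the assimilation is regressive.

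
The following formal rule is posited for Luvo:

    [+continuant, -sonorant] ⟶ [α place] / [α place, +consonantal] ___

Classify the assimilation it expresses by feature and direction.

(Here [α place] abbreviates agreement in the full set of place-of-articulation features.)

The rule copies the place features (abbreviated [place]) from the environment onto the target, so the assimilating feature is place.
The conditioning segment sits to the left of the focus bar, meaning the trigger precedes the segment that changes — progressive assimilation.

progressive place assimilation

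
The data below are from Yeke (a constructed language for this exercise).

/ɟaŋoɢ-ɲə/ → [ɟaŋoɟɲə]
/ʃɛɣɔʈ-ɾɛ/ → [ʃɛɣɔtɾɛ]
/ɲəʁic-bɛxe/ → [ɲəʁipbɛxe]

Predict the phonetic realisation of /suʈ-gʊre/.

[sukgʊre]

The data show regressive place assimilation: /ɢ/ → [ɟ] before /ɲ/; /ʈ/ → [t] before /ɾ/; /c/ → [p] before /b/. In each pair only place changes, matching the following consonant, while manner and voice stay constant.
The rule targets /ʈ/ (voiceless retroflex stop), which sits before the trigger /g/ (velar).
Changing only its place to velar gives [k] — the voiceless velar stop.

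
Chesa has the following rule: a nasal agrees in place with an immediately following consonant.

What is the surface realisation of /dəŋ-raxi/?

/ŋ/ is a voiced velar nasal. The following trigger /r/ is alveolar, so /ŋ/ must become alveolar as well.
The voiced alveolar nasal is [n], so /ŋ/ → [n].

[dənraxi]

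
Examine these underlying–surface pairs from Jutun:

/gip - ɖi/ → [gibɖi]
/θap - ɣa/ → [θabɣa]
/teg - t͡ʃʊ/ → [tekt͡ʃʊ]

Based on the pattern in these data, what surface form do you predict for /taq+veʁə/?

[taɢveʁə]

The data show regressive voicing assimilation: /p/ → [b] before /ɖ/; /p/ → [b] before /ɣ/; /g/ → [k] before /t͡ʃ/. In each pair only voicing changes, matching the following consonant, while place and manner stay constant.
The rule targets /q/ (voiceless uvular stop), which sits before the trigger /v/ (voiced).
The voiced uvular stop is [ɢ], so /q/ → [ɢ].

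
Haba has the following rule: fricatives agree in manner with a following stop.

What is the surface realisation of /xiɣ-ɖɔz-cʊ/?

[xigɖɔdcʊ]

/ɣ/ is a voiced velar fricative. The following trigger /ɖ/ is a stop, so /ɣ/ must become a stop as well.
Changing only its manner to stop gives [g] — the voiced velar stop.
The same rule applies at the second boundary: /z/ → [d] next to /c/.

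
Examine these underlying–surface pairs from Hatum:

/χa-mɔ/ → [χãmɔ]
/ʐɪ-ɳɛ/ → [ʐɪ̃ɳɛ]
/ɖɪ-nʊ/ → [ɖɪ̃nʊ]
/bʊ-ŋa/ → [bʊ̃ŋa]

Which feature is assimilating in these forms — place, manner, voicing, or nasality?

The vowel /a/ surfaces as nasalised [ã] next to the following nasal /m/ — it has acquired the [+nasal] feature of its neighbour.
The other forms show the same pattern: /ɪ/ → [ɪ̃] before /ɳ/; /ɪ/ → [ɪ̃] before /n/; /ʊ/ → [ʊ̃] before /ŋ/ — each time a vowel is nasalised next to a following nasal.

nasality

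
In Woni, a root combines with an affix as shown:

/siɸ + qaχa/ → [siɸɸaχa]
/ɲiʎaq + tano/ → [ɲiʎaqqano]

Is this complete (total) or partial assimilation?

Underlying /q/ is realised as [ɸ] next to /ɸ/; /ɸ/ itself does not change.
The output [ɸ] is identical to the trigger /ɸ/ — every feature (place, manner, voicing) has been copied — so this is total assimilation.
The other form behaves the same way: /t/ → [q] after /q/ — in each case the output is a copy of the preceding consonant.

total assimilation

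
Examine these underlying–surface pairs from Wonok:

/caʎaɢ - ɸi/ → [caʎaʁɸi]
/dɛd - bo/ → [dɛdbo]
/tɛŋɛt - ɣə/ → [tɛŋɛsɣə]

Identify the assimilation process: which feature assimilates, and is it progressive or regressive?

Underlying /ɢ/ is realised as [ʁ] next to /ɸ/; /ɸ/ itself does not change.
The change stop → fricative matches the manner of the following /ɸ/, identifying this as manner assimilation.
Place and voice are unchanged, so the assimilation is partial, not total.
The same holds elsewhere in the data: /t/ → [s] before /ɣ/ (stop → fricative, matching a fricative) — only manner changes, and always toward the following segment.
No alternation appears in [dɛdbo]: there the adjacent consonants already agree in manner (/d/ and /b/ are both stops), so this form is consistent with the same rule.
Since the segment that changes precedes the conditioning segment, the assimilation is regressive.

regressive manner assimilation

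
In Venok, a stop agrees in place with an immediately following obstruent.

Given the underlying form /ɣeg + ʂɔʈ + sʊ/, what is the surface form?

The rule targets /g/ (voiced velar stop), which sits before the trigger /ʂ/ (retroflex).
A voiced retroflex stop is [ɖ], so the surface segment is [ɖ].
At the second juncture, /ʈ/ likewise becomes [t] adjacent to /s/.

[ɣeɖʂɔtsʊ]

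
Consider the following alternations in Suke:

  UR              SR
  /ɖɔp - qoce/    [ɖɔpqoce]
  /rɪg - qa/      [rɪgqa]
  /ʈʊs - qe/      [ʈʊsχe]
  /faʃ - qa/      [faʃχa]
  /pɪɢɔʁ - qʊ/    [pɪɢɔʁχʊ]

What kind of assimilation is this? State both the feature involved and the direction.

progressive manner assimilation

Underlying /q/ is realised as [χ] next to /s/; /s/ itself does not change.
The change stop → fricative matches the manner of the preceding /s/, identifying this as manner assimilation.
Place and voice are unchanged, so the assimilation is partial, not total.
The same holds elsewhere in the data: /q/ → [χ] after /ʃ/ (stop → fricative, matching a fricative); /q/ → [χ] after /ʁ/ (stop → fricative, matching a fricative) — only manner changes, and always toward the preceding segment.
Nothing changes in [ɖɔpqoce], [rɪgqa]: there the adjacent consonants already agree in manner (/q/ and /p/ are both stops; /q/ and /g/ are both stops), so these forms are consistent with the same rule.
The trigger is the preceding segment, so the direction is progressive (perseverative).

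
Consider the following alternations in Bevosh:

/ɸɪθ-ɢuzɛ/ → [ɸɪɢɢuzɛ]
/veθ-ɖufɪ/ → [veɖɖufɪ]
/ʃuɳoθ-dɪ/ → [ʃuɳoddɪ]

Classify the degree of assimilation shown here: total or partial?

The segment that alternates is /θ/, which surfaces as [ɢ] when adjacent to /ɢ/.
The output [ɢ] is identical to the trigger /ɢ/ — every feature (place, manner, voicing) has been copied — so this is total assimilation.
The other forms behave the same way: /θ/ → [ɖ] before /ɖ/; /θ/ → [d] before /d/ — in each case the output is a copy of the following consonant.

total assimilation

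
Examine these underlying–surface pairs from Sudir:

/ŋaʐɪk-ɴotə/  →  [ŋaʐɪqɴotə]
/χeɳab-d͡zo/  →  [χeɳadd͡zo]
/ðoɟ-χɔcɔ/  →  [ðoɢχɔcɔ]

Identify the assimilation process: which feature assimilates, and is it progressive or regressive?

Comparing underlying and surface forms, /k/ → [q] is the alternation; the neighbouring /ɴ/ is constant.
The change velar → uvular matches the place of the following /ɴ/, identifying this as place assimilation.
Manner and voice are unchanged, so the assimilation is partial, not total.
Checking the remaining alternations: /b/ → [d] before /d͡z/ (bilabial → alveolar, matching alveolar); /ɟ/ → [ɢ] before /χ/ (palatal → uvular, matching uvular) — only place changes, and always toward the following segment.
Since the segment that changes precedes the conditioning segment, the assimilation is regressive.

regressive place assimilation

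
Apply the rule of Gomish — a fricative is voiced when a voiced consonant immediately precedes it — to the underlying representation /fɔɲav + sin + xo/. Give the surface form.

[fɔɲavzinɣo]

The rule targets /s/ (voiceless alveolar fricative), which sits after the trigger /v/ (voiced).
A voiced alveolar fricative is [z], so the surface segment is [z].
The same rule applies at the second boundary: /x/ → [ɣ] next to /n/.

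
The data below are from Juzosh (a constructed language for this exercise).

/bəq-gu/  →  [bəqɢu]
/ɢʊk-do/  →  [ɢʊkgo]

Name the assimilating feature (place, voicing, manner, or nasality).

place

Underlying /g/ is realised as [ɢ] next to /q/; /q/ itself does not change.
The change velar → uvular matches the place of the preceding /q/, identifying this as place assimilation.
The other alternating form patterns the same way: /d/ → [g] after /k/ (alveolar → velar, matching velar) — only place changes, and always toward the preceding segment.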